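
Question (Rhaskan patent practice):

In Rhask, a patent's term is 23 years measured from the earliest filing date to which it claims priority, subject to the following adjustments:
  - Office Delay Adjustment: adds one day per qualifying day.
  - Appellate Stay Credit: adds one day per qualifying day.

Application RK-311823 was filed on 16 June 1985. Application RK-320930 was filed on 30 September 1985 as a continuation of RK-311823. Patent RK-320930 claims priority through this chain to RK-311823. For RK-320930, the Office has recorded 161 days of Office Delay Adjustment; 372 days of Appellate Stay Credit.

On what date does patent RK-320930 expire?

2009-12-01

Earliest priority filing: 16 June 1985.
Base term: 16 June 1985 + 23 years → 16 June 2008.
Office Delay Adjustment: +161 days → 24 November 2008.
Appellate Stay Credit: +372 days → 1 December 2009.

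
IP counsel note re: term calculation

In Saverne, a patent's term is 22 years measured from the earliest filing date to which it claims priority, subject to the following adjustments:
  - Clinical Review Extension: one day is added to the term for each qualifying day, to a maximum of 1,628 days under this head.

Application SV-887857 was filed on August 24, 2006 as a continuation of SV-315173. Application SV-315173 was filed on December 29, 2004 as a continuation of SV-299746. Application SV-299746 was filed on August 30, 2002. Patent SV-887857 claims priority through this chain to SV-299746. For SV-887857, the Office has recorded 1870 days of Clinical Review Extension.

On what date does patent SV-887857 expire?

2029-02-13

Earliest priority filing: 30 August 2002.
Base term: 30 August 2002 + 22 years → 30 August 2024.
Clinical Review Extension: 1870 days claimed exceeds the 1628-day cap, so +1628 days → 13 February 2029.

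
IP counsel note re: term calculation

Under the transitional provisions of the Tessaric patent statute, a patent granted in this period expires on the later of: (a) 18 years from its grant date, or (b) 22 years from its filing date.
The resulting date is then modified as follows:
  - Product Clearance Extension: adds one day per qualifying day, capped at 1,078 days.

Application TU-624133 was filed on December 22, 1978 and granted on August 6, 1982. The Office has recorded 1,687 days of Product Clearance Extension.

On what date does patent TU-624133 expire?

2003-12-05

(a) grant + 18 years → 6 August 2000.
(b) filing + 22 years → 22 December 2000.
Later of the two: 22 December 2000.
Product Clearance Extension: 1687 days claimed exceeds the 1078-day cap, so +1078 days → 5 December 2003.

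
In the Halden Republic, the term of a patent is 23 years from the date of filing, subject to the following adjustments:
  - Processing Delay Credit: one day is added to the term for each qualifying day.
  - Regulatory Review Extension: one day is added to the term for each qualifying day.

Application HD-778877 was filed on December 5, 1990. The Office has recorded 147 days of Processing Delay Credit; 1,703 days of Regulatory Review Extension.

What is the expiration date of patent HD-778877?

December 29, 2018

Base term: filing date + 23 years → 5 December 2013.
Processing Delay Credit: +147 days → 1 May 2014.
Regulatory Review Extension: +1703 days → 29 December 2018.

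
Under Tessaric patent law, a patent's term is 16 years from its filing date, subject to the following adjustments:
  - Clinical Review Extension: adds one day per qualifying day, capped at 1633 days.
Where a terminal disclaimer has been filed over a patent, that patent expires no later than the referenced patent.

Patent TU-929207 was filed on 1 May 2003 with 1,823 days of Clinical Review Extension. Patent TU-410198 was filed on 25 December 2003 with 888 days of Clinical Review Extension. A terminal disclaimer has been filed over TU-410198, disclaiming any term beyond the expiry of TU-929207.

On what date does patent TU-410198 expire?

May 31, 2022

Natural term of TU-410198:
  Base: filing + 16 years → 25 December 2019.
  Clinical Review Extension: 888 days (within the 1633-day cap) → +888 days → 31 May 2022.
Expiry of referenced patent TU-929207:
  Base: filing + 16 years → 1 May 2019.
  Clinical Review Extension: 1823 days claimed exceeds the 1633-day cap, so +1633 days → 20 October 2023.
Terminal disclaimer: TU-410198 expires on the earlier of 31 May 2022 and 20 October 2023.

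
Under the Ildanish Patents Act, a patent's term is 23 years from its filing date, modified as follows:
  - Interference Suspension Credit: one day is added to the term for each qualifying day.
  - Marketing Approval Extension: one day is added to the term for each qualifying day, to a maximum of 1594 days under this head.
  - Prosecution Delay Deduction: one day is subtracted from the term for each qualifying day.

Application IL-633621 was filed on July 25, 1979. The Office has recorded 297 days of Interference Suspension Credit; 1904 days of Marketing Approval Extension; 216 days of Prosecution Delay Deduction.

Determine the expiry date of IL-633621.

February 24, 2007

Base term: filing date + 23 years → 25 July 2002.
Interference Suspension Credit: +297 days → 18 May 2003.
Marketing Approval Extension: 1904 days claimed exceeds the 1594-day cap, so +1594 days → 28 September 2007.
Prosecution Delay Deduction: −216 days → 24 February 2007.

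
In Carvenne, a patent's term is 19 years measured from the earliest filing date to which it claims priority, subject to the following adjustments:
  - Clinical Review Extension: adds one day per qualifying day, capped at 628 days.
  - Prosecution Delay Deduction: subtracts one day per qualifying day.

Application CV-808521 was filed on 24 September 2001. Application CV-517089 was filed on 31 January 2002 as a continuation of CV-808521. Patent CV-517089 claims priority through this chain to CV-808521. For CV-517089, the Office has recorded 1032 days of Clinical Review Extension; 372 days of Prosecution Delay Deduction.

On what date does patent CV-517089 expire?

Earliest priority filing: 24 September 2001.
Base term: 24 September 2001 + 19 years → 24 September 2020.
Clinical Review Extension: 1032 days claimed exceeds the 628-day cap, so +628 days → 14 June 2022.
Prosecution Delay Deduction: −372 days → 7 June 2021.

2021-06-07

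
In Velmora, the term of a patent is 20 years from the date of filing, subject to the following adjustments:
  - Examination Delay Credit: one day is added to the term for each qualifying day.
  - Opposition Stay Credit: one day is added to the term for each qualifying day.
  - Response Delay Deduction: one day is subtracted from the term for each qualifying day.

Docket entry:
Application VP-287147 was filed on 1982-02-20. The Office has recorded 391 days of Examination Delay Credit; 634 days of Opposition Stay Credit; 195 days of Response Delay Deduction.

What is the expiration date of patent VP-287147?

May 30, 2004

Base term: filing date + 20 years → 20 February 2002.
Examination Delay Credit: +391 days → 18 March 2003.
Opposition Stay Credit: +634 days → 11 December 2004.
Response Delay Deduction: −195 days → 30 May 2004.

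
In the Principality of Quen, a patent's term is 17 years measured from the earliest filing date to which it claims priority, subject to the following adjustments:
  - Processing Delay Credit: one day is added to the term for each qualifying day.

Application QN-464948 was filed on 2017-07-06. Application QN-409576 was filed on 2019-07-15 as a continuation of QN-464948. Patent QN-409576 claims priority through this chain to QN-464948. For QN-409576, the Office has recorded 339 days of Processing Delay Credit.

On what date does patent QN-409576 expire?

Earliest priority filing: 6 July 2017.
Base term: 6 July 2017 + 17 years → 6 July 2034.
Processing Delay Credit: +339 days → 10 June 2035.

June 10, 2035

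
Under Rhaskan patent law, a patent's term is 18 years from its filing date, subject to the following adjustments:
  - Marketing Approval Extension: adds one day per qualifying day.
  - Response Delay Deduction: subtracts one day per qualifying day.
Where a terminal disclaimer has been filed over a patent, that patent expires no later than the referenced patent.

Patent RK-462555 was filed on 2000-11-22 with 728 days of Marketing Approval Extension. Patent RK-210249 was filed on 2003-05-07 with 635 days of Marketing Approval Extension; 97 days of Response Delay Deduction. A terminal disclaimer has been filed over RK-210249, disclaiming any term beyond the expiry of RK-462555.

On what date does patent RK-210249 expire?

Natural term of RK-210249:
  Base: filing + 18 years → 7 May 2021.
  Marketing Approval Extension: +635 days → 1 February 2023.
  Response Delay Deduction: −97 days → 27 October 2022.
Expiry of referenced patent RK-462555:
  Base: filing + 18 years → 22 November 2018.
  Marketing Approval Extension: +728 days → 19 November 2020.
Terminal disclaimer: RK-210249 expires on the earlier of 27 October 2022 and 19 November 2020.

2020-11-19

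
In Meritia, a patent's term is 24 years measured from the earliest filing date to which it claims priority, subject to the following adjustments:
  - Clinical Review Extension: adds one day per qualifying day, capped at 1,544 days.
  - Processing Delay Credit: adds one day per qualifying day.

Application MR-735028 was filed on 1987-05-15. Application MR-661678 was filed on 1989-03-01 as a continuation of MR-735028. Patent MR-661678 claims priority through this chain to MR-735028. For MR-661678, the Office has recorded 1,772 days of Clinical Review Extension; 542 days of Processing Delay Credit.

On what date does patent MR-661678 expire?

January 29, 2017

Earliest priority filing: 15 May 1987.
Base term: 15 May 1987 + 24 years → 15 May 2011.
Clinical Review Extension: 1772 days claimed exceeds the 1544-day cap, so +1544 days → 6 August 2015.
Processing Delay Credit: +542 days → 29 January 2017.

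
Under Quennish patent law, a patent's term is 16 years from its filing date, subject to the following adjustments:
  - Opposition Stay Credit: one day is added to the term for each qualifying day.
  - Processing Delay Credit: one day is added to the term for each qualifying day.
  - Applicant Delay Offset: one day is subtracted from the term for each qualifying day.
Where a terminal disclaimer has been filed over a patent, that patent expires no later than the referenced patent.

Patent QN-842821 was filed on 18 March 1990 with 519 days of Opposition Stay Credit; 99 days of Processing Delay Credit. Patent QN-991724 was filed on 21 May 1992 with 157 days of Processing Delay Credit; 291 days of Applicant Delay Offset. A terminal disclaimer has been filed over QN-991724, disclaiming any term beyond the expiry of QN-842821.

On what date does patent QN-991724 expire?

2007-11-26

Natural term of QN-991724:
  Base: filing + 16 years → 21 May 2008.
  Processing Delay Credit: +157 days → 25 October 2008.
  Applicant Delay Offset: −291 days → 8 January 2008.
Expiry of referenced patent QN-842821:
  Base: filing + 16 years → 18 March 2006.
  Opposition Stay Credit: +519 days → 19 August 2007.
  Processing Delay Credit: +99 days → 26 November 2007.
Terminal disclaimer: QN-991724 expires on the earlier of 8 January 2008 and 26 November 2007.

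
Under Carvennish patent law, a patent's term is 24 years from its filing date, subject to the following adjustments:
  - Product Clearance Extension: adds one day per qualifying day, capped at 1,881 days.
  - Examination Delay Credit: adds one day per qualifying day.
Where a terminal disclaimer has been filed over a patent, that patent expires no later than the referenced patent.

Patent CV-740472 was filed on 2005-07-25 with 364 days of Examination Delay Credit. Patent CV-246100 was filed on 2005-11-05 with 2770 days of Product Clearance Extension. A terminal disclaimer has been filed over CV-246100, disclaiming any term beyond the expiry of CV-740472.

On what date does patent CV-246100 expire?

July 24, 2030

Natural term of CV-246100:
  Base: filing + 24 years → 5 November 2029.
  Product Clearance Extension: 2770 days claimed exceeds the 1881-day cap, so +1881 days → 30 December 2034.
Expiry of referenced patent CV-740472:
  Base: filing + 24 years → 25 July 2029.
  Examination Delay Credit: +364 days → 24 July 2030.
Terminal disclaimer: CV-246100 expires on the earlier of 30 December 2034 and 24 July 2030.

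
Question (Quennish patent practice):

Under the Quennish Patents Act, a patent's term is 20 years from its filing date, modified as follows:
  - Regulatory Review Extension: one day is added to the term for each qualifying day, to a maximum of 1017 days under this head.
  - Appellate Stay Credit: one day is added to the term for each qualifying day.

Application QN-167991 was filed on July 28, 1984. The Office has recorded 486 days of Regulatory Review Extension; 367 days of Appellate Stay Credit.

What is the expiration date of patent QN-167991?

Base term: filing date + 20 years → 28 July 2004.
Regulatory Review Extension: 486 days (within the 1017-day cap) → +486 days → 26 November 2005.
Appellate Stay Credit: +367 days → 28 November 2006.

November 28, 2006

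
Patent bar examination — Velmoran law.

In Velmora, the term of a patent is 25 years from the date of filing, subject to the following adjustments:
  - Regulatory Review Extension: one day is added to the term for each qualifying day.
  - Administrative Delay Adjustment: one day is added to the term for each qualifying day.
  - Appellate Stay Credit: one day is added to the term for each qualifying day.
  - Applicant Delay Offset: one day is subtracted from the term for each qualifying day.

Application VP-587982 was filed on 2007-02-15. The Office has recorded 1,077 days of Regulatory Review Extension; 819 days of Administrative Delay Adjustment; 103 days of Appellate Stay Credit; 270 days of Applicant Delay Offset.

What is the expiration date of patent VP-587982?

Base term: filing date + 25 years → 15 February 2032.
Regulatory Review Extension: +1077 days → 27 January 2035.
Administrative Delay Adjustment: +819 days → 25 April 2037.
Appellate Stay Credit: +103 days → 6 August 2037.
Applicant Delay Offset: −270 days → 9 November 2036.

November 9, 2036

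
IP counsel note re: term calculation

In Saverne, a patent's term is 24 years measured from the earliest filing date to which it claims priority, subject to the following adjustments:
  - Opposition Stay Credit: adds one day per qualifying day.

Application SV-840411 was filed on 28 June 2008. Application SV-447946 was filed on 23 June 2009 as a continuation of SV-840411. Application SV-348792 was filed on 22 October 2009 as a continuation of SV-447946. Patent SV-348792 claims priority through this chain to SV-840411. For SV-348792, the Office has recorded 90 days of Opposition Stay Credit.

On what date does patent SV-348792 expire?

Earliest priority filing: 28 June 2008.
Base term: 28 June 2008 + 24 years → 28 June 2032.
Opposition Stay Credit: +90 days → 26 September 2032.

2032-09-26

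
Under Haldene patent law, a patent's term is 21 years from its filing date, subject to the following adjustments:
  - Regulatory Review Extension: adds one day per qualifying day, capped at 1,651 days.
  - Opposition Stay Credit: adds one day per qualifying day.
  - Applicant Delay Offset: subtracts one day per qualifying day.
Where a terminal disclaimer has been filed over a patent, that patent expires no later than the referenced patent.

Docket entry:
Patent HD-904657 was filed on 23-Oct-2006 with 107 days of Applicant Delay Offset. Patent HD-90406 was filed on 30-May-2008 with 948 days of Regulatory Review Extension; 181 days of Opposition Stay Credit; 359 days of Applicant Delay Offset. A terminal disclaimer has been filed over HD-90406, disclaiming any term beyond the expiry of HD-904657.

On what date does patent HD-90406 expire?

2027-07-08

Natural term of HD-90406:
  Base: filing + 21 years → 30 May 2029.
  Regulatory Review Extension: 948 days (within the 1651-day cap) → +948 days → 3 January 2032.
  Opposition Stay Credit: +181 days → 2 July 2032.
  Applicant Delay Offset: −359 days → 9 July 2031.
Expiry of referenced patent HD-904657:
  Base: filing + 21 years → 23 October 2027.
  Applicant Delay Offset: −107 days → 8 July 2027.
Terminal disclaimer: HD-90406 expires on the earlier of 9 July 2031 and 8 July 2027.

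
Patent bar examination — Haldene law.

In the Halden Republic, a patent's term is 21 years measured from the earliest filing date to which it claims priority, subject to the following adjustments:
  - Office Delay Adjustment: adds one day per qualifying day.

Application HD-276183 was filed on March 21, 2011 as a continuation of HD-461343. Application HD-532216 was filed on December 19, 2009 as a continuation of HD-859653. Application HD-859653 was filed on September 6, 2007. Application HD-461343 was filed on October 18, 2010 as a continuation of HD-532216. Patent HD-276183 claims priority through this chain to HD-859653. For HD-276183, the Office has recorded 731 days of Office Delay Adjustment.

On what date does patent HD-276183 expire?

Earliest priority filing: 6 September 2007.
Base term: 6 September 2007 + 21 years → 6 September 2028.
Office Delay Adjustment: +731 days → 7 September 2030.

September 7, 2030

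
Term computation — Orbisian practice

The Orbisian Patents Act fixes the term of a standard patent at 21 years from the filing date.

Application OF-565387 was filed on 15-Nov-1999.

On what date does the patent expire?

2020-11-15

Filing date + 21 years → 15 November 2020.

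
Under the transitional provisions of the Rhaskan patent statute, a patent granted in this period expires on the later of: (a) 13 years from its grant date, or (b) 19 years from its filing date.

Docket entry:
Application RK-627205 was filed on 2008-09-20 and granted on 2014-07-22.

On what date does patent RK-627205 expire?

September 20, 2027

(a) grant + 13 years → 22 July 2027.
(b) filing + 19 years → 20 September 2027.
Later of the two: 20 September 2027.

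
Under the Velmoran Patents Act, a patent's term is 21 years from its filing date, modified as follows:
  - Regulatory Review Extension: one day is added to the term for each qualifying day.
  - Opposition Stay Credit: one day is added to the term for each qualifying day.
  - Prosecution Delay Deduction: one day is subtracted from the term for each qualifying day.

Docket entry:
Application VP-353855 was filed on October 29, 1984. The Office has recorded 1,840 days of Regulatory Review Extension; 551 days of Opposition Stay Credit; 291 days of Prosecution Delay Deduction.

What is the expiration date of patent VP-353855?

Base term: filing date + 21 years → 29 October 2005.
Regulatory Review Extension: +1840 days → 12 November 2010.
Opposition Stay Credit: +551 days → 16 May 2012.
Prosecution Delay Deduction: −291 days → 30 July 2011.

July 30, 2011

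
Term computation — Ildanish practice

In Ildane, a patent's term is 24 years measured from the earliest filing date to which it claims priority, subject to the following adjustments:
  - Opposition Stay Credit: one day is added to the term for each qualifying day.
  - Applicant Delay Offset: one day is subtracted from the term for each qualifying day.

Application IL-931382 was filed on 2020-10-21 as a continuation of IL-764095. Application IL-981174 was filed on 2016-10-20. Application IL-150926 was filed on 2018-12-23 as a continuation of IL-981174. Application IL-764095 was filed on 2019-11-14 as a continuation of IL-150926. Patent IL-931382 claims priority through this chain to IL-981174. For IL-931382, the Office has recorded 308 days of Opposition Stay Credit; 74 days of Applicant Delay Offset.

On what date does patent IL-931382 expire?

June 11, 2041

Earliest priority filing: 20 October 2016.
Base term: 20 October 2016 + 24 years → 20 October 2040.
Opposition Stay Credit: +308 days → 24 August 2041.
Applicant Delay Offset: −74 days → 11 June 2041.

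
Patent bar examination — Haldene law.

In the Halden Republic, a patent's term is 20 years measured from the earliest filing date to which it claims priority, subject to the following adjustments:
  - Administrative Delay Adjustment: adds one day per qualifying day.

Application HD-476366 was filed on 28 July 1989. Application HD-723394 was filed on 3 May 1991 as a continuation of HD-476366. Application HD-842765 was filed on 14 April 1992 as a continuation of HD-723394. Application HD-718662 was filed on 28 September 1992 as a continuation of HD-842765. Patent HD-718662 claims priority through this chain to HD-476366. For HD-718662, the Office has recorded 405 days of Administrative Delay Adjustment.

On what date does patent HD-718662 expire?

September 6, 2010

Earliest priority filing: 28 July 1989.
Base term: 28 July 1989 + 20 years → 28 July 2009.
Administrative Delay Adjustment: +405 days → 6 September 2010.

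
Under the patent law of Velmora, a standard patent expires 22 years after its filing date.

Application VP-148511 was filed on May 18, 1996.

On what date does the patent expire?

2018-05-18

Filing date + 22 years → 18 May 2018.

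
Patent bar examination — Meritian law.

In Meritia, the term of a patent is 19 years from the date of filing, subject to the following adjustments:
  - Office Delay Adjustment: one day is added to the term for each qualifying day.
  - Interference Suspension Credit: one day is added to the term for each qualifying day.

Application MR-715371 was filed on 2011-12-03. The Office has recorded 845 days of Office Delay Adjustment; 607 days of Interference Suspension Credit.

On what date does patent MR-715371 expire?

2034-11-24

Base term: filing date + 19 years → 3 December 2030.
Office Delay Adjustment: +845 days → 27 March 2033.
Interference Suspension Credit: +607 days → 24 November 2034.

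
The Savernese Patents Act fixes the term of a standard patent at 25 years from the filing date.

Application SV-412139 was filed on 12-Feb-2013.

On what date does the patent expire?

Filing date + 25 years → 12 February 2038.

February 12, 2038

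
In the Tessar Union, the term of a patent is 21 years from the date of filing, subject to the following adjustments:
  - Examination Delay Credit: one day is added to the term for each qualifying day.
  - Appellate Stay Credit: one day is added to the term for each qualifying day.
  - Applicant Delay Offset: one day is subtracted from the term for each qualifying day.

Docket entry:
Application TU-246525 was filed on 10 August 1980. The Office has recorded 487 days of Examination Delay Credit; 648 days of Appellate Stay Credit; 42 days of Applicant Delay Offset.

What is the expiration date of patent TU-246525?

Base term: filing date + 21 years → 10 August 2001.
Examination Delay Credit: +487 days → 10 December 2002.
Appellate Stay Credit: +648 days → 18 September 2004.
Applicant Delay Offset: −42 days → 7 August 2004.

August 7, 2004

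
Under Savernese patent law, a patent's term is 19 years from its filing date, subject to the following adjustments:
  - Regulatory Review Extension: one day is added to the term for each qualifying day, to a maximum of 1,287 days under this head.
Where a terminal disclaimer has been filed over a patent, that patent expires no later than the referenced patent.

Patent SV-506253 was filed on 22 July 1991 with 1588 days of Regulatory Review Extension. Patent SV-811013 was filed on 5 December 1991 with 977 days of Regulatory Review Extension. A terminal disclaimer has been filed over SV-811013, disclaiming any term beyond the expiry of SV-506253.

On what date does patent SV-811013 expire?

2013-08-08

Natural term of SV-811013:
  Base: filing + 19 years → 5 December 2010.
  Regulatory Review Extension: 977 days (within the 1287-day cap) → +977 days → 8 August 2013.
Expiry of referenced patent SV-506253:
  Base: filing + 19 years → 22 July 2010.
  Regulatory Review Extension: 1588 days claimed exceeds the 1287-day cap, so +1287 days → 29 January 2014.
Terminal disclaimer: SV-811013 expires on the earlier of 8 August 2013 and 29 January 2014.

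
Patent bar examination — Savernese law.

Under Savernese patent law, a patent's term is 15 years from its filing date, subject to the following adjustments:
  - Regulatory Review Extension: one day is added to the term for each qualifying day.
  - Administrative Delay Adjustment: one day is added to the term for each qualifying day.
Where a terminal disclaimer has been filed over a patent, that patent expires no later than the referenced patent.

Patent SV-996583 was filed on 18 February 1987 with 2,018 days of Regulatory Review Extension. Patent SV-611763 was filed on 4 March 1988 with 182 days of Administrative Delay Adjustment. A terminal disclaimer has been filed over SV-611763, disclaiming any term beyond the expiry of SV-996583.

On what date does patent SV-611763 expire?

Natural term of SV-611763:
  Base: filing + 15 years → 4 March 2003.
  Administrative Delay Adjustment: +182 days → 2 September 2003.
Expiry of referenced patent SV-996583:
  Base: filing + 15 years → 18 February 2002.
  Regulatory Review Extension: +2018 days → 29 August 2007.
Terminal disclaimer: SV-611763 expires on the earlier of 2 September 2003 and 29 August 2007.

2003-09-02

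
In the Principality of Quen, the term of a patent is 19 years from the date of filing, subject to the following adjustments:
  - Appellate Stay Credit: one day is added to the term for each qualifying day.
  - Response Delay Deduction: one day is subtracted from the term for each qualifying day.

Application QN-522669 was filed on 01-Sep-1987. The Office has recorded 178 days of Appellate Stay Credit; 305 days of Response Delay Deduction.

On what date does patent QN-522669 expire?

2006-04-27

Base term: filing date + 19 years → 1 September 2006.
Appellate Stay Credit: +178 days → 26 February 2007.
Response Delay Deduction: −305 days → 27 April 2006.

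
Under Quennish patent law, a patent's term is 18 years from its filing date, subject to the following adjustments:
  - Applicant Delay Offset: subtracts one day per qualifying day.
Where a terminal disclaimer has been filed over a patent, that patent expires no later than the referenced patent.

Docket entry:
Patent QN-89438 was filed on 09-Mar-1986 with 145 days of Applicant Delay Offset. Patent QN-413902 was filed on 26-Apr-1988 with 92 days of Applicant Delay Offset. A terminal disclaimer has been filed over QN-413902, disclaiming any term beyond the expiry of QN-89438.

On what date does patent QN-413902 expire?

2003-10-16

Natural term of QN-413902:
  Base: filing + 18 years → 26 April 2006.
  Applicant Delay Offset: −92 days → 24 January 2006.
Expiry of referenced patent QN-89438:
  Base: filing + 18 years → 9 March 2004.
  Applicant Delay Offset: −145 days → 16 October 2003.
Terminal disclaimer: QN-413902 expires on the earlier of 24 January 2006 and 16 October 2003.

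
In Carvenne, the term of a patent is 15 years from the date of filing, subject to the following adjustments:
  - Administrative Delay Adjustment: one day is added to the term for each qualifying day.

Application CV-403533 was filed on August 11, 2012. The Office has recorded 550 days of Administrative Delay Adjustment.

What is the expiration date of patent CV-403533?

February 11, 2029

Base term: filing date + 15 years → 11 August 2027.
Administrative Delay Adjustment: +550 days → 11 February 2029.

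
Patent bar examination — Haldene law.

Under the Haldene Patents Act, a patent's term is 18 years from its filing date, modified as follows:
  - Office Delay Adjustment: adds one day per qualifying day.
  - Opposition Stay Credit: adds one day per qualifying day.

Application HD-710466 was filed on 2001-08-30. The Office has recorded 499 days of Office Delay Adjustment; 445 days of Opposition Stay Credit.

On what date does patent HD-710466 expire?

March 31, 2022

Base term: filing date + 18 years → 30 August 2019.
Office Delay Adjustment: +499 days → 10 January 2021.
Opposition Stay Credit: +445 days → 31 March 2022.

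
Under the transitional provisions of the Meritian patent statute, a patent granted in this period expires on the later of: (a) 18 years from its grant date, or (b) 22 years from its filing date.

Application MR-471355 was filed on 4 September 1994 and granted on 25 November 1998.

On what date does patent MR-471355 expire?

November 25, 2016

(a) grant + 18 years → 25 November 2016.
(b) filing + 22 years → 4 September 2016.
Later of the two: 25 November 2016.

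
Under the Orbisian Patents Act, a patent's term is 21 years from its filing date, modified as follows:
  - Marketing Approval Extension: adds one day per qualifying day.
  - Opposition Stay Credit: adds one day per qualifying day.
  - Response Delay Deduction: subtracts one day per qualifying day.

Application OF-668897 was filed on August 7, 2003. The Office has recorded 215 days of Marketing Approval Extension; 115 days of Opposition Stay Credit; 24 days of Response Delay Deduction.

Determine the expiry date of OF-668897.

2025-06-09

Base term: filing date + 21 years → 7 August 2024.
Marketing Approval Extension: +215 days → 10 March 2025.
Opposition Stay Credit: +115 days → 3 July 2025.
Response Delay Deduction: −24 days → 9 June 2025.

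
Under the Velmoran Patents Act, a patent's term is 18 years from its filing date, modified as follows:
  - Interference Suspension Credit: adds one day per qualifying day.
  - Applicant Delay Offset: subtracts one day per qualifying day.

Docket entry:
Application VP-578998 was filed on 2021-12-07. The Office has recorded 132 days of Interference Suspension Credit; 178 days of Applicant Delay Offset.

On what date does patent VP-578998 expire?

2039-10-22

Base term: filing date + 18 years → 7 December 2039.
Interference Suspension Credit: +132 days → 17 April 2040.
Applicant Delay Offset: −178 days → 22 October 2039.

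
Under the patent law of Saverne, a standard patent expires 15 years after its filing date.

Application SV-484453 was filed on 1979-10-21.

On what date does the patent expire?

Filing date + 15 years → 21 October 1994.

October 21, 1994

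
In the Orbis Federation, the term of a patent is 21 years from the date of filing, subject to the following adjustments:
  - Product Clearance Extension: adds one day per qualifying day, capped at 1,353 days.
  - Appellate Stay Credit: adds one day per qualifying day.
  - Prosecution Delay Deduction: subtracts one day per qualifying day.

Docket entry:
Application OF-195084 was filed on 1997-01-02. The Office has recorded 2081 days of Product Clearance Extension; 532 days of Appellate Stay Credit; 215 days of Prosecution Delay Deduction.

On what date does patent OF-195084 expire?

Base term: filing date + 21 years → 2 January 2018.
Product Clearance Extension: 2081 days claimed exceeds the 1353-day cap, so +1353 days → 16 September 2021.
Appellate Stay Credit: +532 days → 2 March 2023.
Prosecution Delay Deduction: −215 days → 30 July 2022.

July 30, 2022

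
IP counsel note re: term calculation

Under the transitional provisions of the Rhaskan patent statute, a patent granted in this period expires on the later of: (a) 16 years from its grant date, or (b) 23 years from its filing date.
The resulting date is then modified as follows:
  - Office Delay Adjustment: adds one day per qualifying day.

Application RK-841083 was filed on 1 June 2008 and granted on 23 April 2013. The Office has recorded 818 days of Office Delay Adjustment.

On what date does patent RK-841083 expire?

August 27, 2033

(a) grant + 16 years → 23 April 2029.
(b) filing + 23 years → 1 June 2031.
Later of the two: 1 June 2031.
Office Delay Adjustment: +818 days → 27 August 2033.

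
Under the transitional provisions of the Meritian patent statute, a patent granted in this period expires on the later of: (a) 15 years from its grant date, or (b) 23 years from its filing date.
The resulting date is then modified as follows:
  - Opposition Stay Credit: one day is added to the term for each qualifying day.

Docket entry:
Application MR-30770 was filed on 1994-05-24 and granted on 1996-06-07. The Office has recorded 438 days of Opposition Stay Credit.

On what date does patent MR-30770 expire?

2018-08-05

(a) grant + 15 years → 7 June 2011.
(b) filing + 23 years → 24 May 2017.
Later of the two: 24 May 2017.
Opposition Stay Credit: +438 days → 5 August 2018.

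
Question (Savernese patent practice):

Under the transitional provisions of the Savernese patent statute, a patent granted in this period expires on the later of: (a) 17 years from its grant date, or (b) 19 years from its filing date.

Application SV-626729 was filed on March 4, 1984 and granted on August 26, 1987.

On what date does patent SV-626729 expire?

(a) grant + 17 years → 26 August 2004.
(b) filing + 19 years → 4 March 2003.
Later of the two: 26 August 2004.

2004-08-26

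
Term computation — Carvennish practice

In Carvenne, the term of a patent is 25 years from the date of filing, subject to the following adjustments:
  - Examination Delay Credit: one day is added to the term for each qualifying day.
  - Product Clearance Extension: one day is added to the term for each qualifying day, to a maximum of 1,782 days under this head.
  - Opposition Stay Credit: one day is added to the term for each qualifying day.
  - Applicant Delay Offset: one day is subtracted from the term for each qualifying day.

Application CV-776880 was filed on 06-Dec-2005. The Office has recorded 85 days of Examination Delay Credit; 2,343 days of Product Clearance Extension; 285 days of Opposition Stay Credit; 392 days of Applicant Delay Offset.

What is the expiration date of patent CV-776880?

2035-10-01

Base term: filing date + 25 years → 6 December 2030.
Examination Delay Credit: +85 days → 1 March 2031.
Product Clearance Extension: 2343 days claimed exceeds the 1782-day cap, so +1782 days → 16 January 2036.
Opposition Stay Credit: +285 days → 27 October 2036.
Applicant Delay Offset: −392 days → 1 October 2035.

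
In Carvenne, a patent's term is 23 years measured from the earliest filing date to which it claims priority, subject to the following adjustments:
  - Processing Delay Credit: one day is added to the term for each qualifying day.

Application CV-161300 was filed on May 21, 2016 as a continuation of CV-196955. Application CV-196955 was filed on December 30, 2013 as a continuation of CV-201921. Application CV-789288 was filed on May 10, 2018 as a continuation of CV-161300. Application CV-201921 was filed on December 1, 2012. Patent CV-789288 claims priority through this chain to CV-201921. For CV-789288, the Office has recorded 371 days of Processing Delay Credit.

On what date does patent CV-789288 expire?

Earliest priority filing: 1 December 2012.
Base term: 1 December 2012 + 23 years → 1 December 2035.
Processing Delay Credit: +371 days → 6 December 2036.

2036-12-06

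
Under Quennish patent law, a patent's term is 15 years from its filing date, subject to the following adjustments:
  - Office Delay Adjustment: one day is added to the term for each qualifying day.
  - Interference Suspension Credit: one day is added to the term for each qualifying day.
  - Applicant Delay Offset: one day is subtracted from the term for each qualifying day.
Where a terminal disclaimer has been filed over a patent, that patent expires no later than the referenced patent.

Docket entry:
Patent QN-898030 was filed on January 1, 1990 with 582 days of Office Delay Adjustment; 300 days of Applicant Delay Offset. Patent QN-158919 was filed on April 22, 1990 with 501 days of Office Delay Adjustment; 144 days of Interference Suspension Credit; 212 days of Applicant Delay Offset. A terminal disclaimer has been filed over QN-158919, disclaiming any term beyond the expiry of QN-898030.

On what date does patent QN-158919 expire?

Natural term of QN-158919:
  Base: filing + 15 years → 22 April 2005.
  Office Delay Adjustment: +501 days → 5 September 2006.
  Interference Suspension Credit: +144 days → 27 January 2007.
  Applicant Delay Offset: −212 days → 29 June 2006.
Expiry of referenced patent QN-898030:
  Base: filing + 15 years → 1 January 2005.
  Office Delay Adjustment: +582 days → 6 August 2006.
  Applicant Delay Offset: −300 days → 10 October 2005.
Terminal disclaimer: QN-158919 expires on the earlier of 29 June 2006 and 10 October 2005.

2005-10-10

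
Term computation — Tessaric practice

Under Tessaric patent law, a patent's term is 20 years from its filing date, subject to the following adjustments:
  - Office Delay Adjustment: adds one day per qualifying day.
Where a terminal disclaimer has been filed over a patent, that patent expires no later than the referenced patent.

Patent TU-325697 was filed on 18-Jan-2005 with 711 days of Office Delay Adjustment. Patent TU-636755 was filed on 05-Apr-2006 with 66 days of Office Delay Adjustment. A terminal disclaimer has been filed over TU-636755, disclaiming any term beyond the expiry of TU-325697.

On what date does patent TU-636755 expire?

Natural term of TU-636755:
  Base: filing + 20 years → 5 April 2026.
  Office Delay Adjustment: +66 days → 10 June 2026.
Expiry of referenced patent TU-325697:
  Base: filing + 20 years → 18 January 2025.
  Office Delay Adjustment: +711 days → 30 December 2026.
Terminal disclaimer: TU-636755 expires on the earlier of 10 June 2026 and 30 December 2026.

June 10, 2026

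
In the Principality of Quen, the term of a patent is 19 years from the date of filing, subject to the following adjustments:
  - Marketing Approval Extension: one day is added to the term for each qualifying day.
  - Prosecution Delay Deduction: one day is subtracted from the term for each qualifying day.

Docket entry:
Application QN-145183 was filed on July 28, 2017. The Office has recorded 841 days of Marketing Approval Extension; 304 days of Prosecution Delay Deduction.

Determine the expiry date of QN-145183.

Base term: filing date + 19 years → 28 July 2036.
Marketing Approval Extension: +841 days → 16 November 2038.
Prosecution Delay Deduction: −304 days → 16 January 2038.

2038-01-16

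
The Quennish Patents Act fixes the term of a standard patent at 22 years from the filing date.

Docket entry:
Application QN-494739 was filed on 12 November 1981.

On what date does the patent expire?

Filing date + 22 years → 12 November 2003.

November 12, 2003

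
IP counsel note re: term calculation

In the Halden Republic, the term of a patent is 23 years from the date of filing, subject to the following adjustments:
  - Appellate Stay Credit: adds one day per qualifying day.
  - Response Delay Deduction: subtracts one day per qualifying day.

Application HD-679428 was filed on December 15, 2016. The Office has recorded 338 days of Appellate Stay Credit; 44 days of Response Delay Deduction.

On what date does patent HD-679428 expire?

October 4, 2040

Base term: filing date + 23 years → 15 December 2039.
Appellate Stay Credit: +338 days → 17 November 2040.
Response Delay Deduction: −44 days → 4 October 2040.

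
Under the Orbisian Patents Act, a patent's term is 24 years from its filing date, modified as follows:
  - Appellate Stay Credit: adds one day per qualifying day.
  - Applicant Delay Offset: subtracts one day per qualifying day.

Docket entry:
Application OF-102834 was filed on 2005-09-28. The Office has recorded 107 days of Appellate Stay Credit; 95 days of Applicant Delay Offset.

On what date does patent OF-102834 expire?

Base term: filing date + 24 years → 28 September 2029.
Appellate Stay Credit: +107 days → 13 January 2030.
Applicant Delay Offset: −95 days → 10 October 2029.

October 10, 2029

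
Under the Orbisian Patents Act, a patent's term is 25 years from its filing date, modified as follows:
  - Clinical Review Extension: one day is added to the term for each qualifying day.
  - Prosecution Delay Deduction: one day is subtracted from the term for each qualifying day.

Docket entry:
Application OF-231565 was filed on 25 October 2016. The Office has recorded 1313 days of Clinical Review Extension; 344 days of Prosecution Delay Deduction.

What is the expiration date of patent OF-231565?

Base term: filing date + 25 years → 25 October 2041.
Clinical Review Extension: +1313 days → 30 May 2045.
Prosecution Delay Deduction: −344 days → 20 June 2044.

2044-06-20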